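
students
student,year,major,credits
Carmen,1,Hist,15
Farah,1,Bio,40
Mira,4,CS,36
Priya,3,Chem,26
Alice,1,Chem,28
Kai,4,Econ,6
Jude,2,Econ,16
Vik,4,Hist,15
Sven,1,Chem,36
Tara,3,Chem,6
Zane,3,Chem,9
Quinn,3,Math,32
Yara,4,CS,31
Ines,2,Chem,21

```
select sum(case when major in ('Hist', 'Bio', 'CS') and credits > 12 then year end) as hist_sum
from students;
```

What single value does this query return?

14

student=Carmen: ✓ → 1
student=Farah: ✓ → 1
student=Mira: ✓ → 4
student=Priya: ✗
student=Alice: ✗
student=Kai: ✗
student=Jude: ✗
student=Vik: ✓ → 4
student=Sven: ✗
student=Tara: ✗
student=Zane: ✗
student=Quinn: ✗
student=Yara: ✓ → 4
student=Ines: ✗
hist_sum = 1 + 1 + 4 + 4 + 4 = 14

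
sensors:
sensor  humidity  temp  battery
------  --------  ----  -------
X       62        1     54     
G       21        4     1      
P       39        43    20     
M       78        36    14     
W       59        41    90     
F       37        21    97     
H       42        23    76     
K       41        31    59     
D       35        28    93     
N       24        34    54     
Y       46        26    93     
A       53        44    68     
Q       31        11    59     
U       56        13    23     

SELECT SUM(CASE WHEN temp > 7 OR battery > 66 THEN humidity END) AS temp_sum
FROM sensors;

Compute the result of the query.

sensor=X: ✗
sensor=G: ✗
sensor=P: ✓ → 39
sensor=M: ✓ → 78
sensor=W: ✓ → 59
sensor=F: ✓ → 37
sensor=H: ✓ → 42
sensor=K: ✓ → 41
sensor=D: ✓ → 35
sensor=N: ✓ → 24
sensor=Y: ✓ → 46
sensor=A: ✓ → 53
sensor=Q: ✓ → 31
sensor=U: ✓ → 56
temp_sum = 39 + 78 + 59 + 37 + 42 + 41 + 35 + 24 + 46 + 53 + 31 + 56 = 541

541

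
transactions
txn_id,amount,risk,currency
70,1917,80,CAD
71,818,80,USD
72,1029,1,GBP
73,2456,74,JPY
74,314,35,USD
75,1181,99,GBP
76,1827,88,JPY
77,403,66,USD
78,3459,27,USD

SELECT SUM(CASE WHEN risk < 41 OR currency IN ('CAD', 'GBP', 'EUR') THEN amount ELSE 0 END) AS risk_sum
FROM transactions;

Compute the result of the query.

7900

txn_id=70: ✓ → 1917
txn_id=71: ✗
txn_id=72: ✓ → 1029
txn_id=73: ✗
txn_id=74: ✓ → 314
txn_id=75: ✓ → 1181
txn_id=76: ✗
txn_id=77: ✗
txn_id=78: ✓ → 3459
risk_sum = 1917 + 1029 + 314 + 1181 + 3459 = 7900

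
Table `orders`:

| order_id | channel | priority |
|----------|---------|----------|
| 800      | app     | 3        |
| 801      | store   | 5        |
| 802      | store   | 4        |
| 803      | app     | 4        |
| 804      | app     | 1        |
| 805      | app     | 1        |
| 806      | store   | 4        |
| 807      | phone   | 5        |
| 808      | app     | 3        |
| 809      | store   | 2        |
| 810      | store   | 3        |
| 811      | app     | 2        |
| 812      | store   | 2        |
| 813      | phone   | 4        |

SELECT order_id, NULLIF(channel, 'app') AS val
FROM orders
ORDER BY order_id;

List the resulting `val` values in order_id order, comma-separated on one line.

NULL, store, store, NULL, NULL, NULL, store, phone, NULL, store, store, NULL, store, phone

order_id=800: channel=app vs app: equal → NULL
order_id=801: channel=store vs app: differ → store
order_id=802: channel=store vs app: differ → store
order_id=803: channel=app vs app: equal → NULL
order_id=804: channel=app vs app: equal → NULL
order_id=805: channel=app vs app: equal → NULL
order_id=806: channel=store vs app: differ → store
order_id=807: channel=phone vs app: differ → phone
order_id=808: channel=app vs app: equal → NULL
order_id=809: channel=store vs app: differ → store
order_id=810: channel=store vs app: differ → store
order_id=811: channel=app vs app: equal → NULL
order_id=812: channel=store vs app: differ → store
order_id=813: channel=phone vs app: differ → phone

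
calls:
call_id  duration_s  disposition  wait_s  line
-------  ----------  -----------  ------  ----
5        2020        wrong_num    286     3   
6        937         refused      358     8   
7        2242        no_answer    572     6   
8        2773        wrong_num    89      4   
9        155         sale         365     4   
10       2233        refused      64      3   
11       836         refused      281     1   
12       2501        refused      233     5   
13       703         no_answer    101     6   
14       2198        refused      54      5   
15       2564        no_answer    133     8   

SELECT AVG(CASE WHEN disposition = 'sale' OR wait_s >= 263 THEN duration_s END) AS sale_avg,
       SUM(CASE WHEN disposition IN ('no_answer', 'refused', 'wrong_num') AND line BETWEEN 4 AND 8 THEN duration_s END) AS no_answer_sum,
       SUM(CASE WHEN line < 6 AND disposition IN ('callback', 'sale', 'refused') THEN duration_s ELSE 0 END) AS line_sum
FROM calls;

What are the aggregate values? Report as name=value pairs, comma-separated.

sale_avg=1238, no_answer_sum=13918, line_sum=7923

[sale_avg: disposition = 'sale' OR wait_s >= 263]
call_id=5: ✓ → 2020
call_id=6: ✓ → 937
call_id=7: ✓ → 2242
call_id=8: ✗
call_id=9: ✓ → 155
call_id=10: ✗
call_id=11: ✓ → 836
call_id=12: ✗
call_id=13: ✗
call_id=14: ✗
call_id=15: ✗
sale_avg = (2020 + 937 + 2242 + 155 + 836) / 5 = 1238
—
[no_answer_sum: disposition IN ('no_answer', 'refused', 'wrong_num') AND line BETWEEN 4 AND 8]
call_id=5: ✗
call_id=6: ✓ → 937
call_id=7: ✓ → 2242
call_id=8: ✓ → 2773
call_id=9: ✗
call_id=10: ✗
call_id=11: ✗
call_id=12: ✓ → 2501
call_id=13: ✓ → 703
call_id=14: ✓ → 2198
call_id=15: ✓ → 2564
no_answer_sum = 937 + 2242 + 2773 + 2501 + 703 + 2198 + 2564 = 13918
—
[line_sum: line < 6 AND disposition IN ('callback', 'sale', 'refused')]
call_id=5: ✗
call_id=6: ✗
call_id=7: ✗
call_id=8: ✗
call_id=9: ✓ → 155
call_id=10: ✓ → 2233
call_id=11: ✓ → 836
call_id=12: ✓ → 2501
call_id=13: ✗
call_id=14: ✓ → 2198
call_id=15: ✗
line_sum = 155 + 2233 + 836 + 2501 + 2198 = 7923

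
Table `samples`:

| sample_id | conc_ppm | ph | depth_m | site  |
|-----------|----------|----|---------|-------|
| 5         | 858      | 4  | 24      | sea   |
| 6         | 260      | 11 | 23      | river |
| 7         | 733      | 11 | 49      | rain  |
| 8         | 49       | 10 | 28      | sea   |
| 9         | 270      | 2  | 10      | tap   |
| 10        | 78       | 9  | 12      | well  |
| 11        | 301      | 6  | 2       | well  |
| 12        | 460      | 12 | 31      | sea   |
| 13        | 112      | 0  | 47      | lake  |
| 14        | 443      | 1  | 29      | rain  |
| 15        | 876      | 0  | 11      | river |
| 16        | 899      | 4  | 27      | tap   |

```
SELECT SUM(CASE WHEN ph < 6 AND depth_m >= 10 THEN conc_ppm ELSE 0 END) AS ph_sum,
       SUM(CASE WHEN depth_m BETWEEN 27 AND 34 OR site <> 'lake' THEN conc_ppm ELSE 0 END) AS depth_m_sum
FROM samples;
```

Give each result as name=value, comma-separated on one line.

ph_sum=3458, depth_m_sum=5227

[ph_sum: ph < 6 AND depth_m >= 10]
sample_id=5: ✓ → 858
sample_id=6: ✗
sample_id=7: ✗
sample_id=8: ✗
sample_id=9: ✓ → 270
sample_id=10: ✗
sample_id=11: ✗
sample_id=12: ✗
sample_id=13: ✓ → 112
sample_id=14: ✓ → 443
sample_id=15: ✓ → 876
sample_id=16: ✓ → 899
ph_sum = 858 + 270 + 112 + 443 + 876 + 899 = 3458
—
[depth_m_sum: depth_m BETWEEN 27 AND 34 OR site <> 'lake']
sample_id=5: ✓ → 858
sample_id=6: ✓ → 260
sample_id=7: ✓ → 733
sample_id=8: ✓ → 49
sample_id=9: ✓ → 270
sample_id=10: ✓ → 78
sample_id=11: ✓ → 301
sample_id=12: ✓ → 460
sample_id=13: ✗
sample_id=14: ✓ → 443
sample_id=15: ✓ → 876
sample_id=16: ✓ → 899
depth_m_sum = 858 + 260 + 733 + 49 + 270 + 78 + 301 + 460 + 443 + 876 + 899 = 5227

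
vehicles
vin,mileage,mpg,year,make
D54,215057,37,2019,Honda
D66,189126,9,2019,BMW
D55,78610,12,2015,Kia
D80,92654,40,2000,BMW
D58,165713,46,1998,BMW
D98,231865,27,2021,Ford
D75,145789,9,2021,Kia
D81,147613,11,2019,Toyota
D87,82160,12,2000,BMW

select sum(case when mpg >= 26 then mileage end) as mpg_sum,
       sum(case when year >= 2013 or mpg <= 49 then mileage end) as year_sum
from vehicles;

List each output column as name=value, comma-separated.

mpg_sum=705289, year_sum=1348587

[mpg_sum: mpg >= 26]
vin=D54: ✓ → 215057
vin=D66: ✗
vin=D55: ✗
vin=D80: ✓ → 92654
vin=D58: ✓ → 165713
vin=D98: ✓ → 231865
vin=D75: ✗
vin=D81: ✗
vin=D87: ✗
mpg_sum = 215057 + 92654 + 165713 + 231865 = 705289
—
[year_sum: year >= 2013 or mpg <= 49]
vin=D54: ✓ → 215057
vin=D66: ✓ → 189126
vin=D55: ✓ → 78610
vin=D80: ✓ → 92654
vin=D58: ✓ → 165713
vin=D98: ✓ → 231865
vin=D75: ✓ → 145789
vin=D81: ✓ → 147613
vin=D87: ✓ → 82160
year_sum = 215057 + 189126 + 78610 + 92654 + 165713 + 231865 + 145789 + 147613 + 82160 = 1348587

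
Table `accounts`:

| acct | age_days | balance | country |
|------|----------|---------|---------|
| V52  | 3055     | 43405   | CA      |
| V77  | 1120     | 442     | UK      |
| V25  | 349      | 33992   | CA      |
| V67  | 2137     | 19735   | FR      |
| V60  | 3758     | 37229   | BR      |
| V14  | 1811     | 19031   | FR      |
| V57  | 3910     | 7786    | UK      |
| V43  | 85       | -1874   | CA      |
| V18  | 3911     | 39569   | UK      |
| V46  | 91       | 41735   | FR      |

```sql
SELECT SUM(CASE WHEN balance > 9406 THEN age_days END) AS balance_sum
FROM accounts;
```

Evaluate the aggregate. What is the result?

acct=V52: ✓ → 3055
acct=V77: ✗
acct=V25: ✓ → 349
acct=V67: ✓ → 2137
acct=V60: ✓ → 3758
acct=V14: ✓ → 1811
acct=V57: ✗
acct=V43: ✗
acct=V18: ✓ → 3911
acct=V46: ✓ → 91
balance_sum = 3055 + 349 + 2137 + 3758 + 1811 + 3911 + 91 = 15112

15112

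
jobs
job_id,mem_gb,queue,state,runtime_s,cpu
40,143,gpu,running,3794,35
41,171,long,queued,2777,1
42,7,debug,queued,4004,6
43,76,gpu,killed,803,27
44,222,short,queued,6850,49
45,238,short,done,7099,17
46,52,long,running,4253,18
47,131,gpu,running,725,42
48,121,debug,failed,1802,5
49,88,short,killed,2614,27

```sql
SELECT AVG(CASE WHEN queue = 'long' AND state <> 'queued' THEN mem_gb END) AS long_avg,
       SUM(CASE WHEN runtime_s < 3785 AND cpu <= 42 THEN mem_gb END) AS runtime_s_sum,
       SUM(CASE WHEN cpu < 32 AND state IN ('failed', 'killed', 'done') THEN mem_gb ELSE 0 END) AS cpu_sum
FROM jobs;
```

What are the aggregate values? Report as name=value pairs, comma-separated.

long_avg=52, runtime_s_sum=587, cpu_sum=523

[long_avg: queue = 'long' AND state <> 'queued']
job_id=40: ✗
job_id=41: ✗
job_id=42: ✗
job_id=43: ✗
job_id=44: ✗
job_id=45: ✗
job_id=46: ✓ → 52
job_id=47: ✗
job_id=48: ✗
job_id=49: ✗
long_avg = 52
—
[runtime_s_sum: runtime_s < 3785 AND cpu <= 42]
job_id=40: ✗
job_id=41: ✓ → 171
job_id=42: ✗
job_id=43: ✓ → 76
job_id=44: ✗
job_id=45: ✗
job_id=46: ✗
job_id=47: ✓ → 131
job_id=48: ✓ → 121
job_id=49: ✓ → 88
runtime_s_sum = 171 + 76 + 131 + 121 + 88 = 587
—
[cpu_sum: cpu < 32 AND state IN ('failed', 'killed', 'done')]
job_id=40: ✗
job_id=41: ✗
job_id=42: ✗
job_id=43: ✓ → 76
job_id=44: ✗
job_id=45: ✓ → 238
job_id=46: ✗
job_id=47: ✗
job_id=48: ✓ → 121
job_id=49: ✓ → 88
cpu_sum = 76 + 238 + 121 + 88 = 523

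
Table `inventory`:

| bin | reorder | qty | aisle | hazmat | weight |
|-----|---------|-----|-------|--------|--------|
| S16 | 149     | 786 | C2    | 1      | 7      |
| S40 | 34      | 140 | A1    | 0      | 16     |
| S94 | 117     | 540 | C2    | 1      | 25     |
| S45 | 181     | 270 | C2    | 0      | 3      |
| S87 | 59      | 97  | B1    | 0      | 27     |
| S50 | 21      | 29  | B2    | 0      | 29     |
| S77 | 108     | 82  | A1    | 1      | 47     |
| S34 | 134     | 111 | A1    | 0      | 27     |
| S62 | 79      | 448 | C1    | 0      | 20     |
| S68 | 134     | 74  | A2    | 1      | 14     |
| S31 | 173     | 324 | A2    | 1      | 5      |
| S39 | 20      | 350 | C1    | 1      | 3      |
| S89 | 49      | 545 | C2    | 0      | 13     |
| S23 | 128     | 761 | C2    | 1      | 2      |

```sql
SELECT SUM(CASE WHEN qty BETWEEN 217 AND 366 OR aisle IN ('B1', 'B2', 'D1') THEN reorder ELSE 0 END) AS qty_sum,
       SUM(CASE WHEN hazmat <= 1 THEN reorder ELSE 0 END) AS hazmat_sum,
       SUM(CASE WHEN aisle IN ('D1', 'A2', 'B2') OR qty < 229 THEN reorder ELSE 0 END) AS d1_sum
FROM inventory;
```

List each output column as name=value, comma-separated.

[qty_sum: qty BETWEEN 217 AND 366 OR aisle IN ('B1', 'B2', 'D1')]
bin=S16: ✗
bin=S40: ✗
bin=S94: ✗
bin=S45: ✓ → 181
bin=S87: ✓ → 59
bin=S50: ✓ → 21
bin=S77: ✗
bin=S34: ✗
bin=S62: ✗
bin=S68: ✗
bin=S31: ✓ → 173
bin=S39: ✓ → 20
bin=S89: ✗
bin=S23: ✗
qty_sum = 181 + 59 + 21 + 173 + 20 = 454
—
[hazmat_sum: hazmat <= 1]
bin=S16: ✓ → 149
bin=S40: ✓ → 34
bin=S94: ✓ → 117
bin=S45: ✓ → 181
bin=S87: ✓ → 59
bin=S50: ✓ → 21
bin=S77: ✓ → 108
bin=S34: ✓ → 134
bin=S62: ✓ → 79
bin=S68: ✓ → 134
bin=S31: ✓ → 173
bin=S39: ✓ → 20
bin=S89: ✓ → 49
bin=S23: ✓ → 128
hazmat_sum = 149 + 34 + 117 + 181 + 59 + 21 + 108 + 134 + 79 + 134 + 173 + 20 + 49 + 128 = 1386
—
[d1_sum: aisle IN ('D1', 'A2', 'B2') OR qty < 229]
bin=S16: ✗
bin=S40: ✓ → 34
bin=S94: ✗
bin=S45: ✗
bin=S87: ✓ → 59
bin=S50: ✓ → 21
bin=S77: ✓ → 108
bin=S34: ✓ → 134
bin=S62: ✗
bin=S68: ✓ → 134
bin=S31: ✓ → 173
bin=S39: ✗
bin=S89: ✗
bin=S23: ✗
d1_sum = 34 + 59 + 21 + 108 + 134 + 134 + 173 = 663

qty_sum=454, hazmat_sum=1386, d1_sum=663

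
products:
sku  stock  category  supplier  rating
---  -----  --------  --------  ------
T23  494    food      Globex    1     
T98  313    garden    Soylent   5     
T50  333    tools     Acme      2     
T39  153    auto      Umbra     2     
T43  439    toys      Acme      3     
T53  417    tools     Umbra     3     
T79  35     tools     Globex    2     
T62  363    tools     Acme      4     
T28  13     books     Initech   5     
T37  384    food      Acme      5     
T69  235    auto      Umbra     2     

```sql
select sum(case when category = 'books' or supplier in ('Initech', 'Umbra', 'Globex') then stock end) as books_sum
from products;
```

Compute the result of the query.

sku=T23: ✓ → 494
sku=T98: ✗
sku=T50: ✗
sku=T39: ✓ → 153
sku=T43: ✗
sku=T53: ✓ → 417
sku=T79: ✓ → 35
sku=T62: ✗
sku=T28: ✓ → 13
sku=T37: ✗
sku=T69: ✓ → 235
books_sum = 494 + 153 + 417 + 35 + 13 + 235 = 1347

1347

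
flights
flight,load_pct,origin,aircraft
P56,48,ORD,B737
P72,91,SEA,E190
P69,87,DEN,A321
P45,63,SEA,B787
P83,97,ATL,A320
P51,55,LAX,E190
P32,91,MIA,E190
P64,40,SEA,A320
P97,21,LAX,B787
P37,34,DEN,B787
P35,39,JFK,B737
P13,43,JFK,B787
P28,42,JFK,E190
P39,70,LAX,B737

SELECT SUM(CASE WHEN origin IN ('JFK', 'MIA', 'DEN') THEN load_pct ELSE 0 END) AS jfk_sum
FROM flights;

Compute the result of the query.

336

flight=P56: ✗
flight=P72: ✗
flight=P69: ✓ → 87
flight=P45: ✗
flight=P83: ✗
flight=P51: ✗
flight=P32: ✓ → 91
flight=P64: ✗
flight=P97: ✗
flight=P37: ✓ → 34
flight=P35: ✓ → 39
flight=P13: ✓ → 43
flight=P28: ✓ → 42
flight=P39: ✗
jfk_sum = 87 + 91 + 34 + 39 + 43 + 42 = 336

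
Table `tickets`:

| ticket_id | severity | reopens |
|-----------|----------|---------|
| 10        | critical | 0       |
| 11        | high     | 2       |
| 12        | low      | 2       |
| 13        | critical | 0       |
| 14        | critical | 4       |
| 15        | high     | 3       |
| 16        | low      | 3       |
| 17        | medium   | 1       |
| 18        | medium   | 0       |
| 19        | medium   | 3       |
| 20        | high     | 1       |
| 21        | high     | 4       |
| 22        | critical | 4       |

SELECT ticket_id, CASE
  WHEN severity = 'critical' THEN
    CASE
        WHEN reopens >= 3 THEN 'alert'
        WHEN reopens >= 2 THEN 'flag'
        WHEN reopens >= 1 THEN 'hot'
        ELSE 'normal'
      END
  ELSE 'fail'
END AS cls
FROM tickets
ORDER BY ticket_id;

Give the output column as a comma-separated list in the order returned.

ticket_id=10: severity='critical' → inner[ELSE] → normal
ticket_id=11: severity='high' → outer ELSE → fail
ticket_id=12: severity='low' → outer ELSE → fail
ticket_id=13: severity='critical' → inner[ELSE] → normal
ticket_id=14: severity='critical' → inner[reopens >= 3] → alert
ticket_id=15: severity='high' → outer ELSE → fail
ticket_id=16: severity='low' → outer ELSE → fail
ticket_id=17: severity='medium' → outer ELSE → fail
ticket_id=18: severity='medium' → outer ELSE → fail
ticket_id=19: severity='medium' → outer ELSE → fail
ticket_id=20: severity='high' → outer ELSE → fail
ticket_id=21: severity='high' → outer ELSE → fail
ticket_id=22: severity='critical' → inner[reopens >= 3] → alert

normal, fail, fail, normal, alert, fail, fail, fail, fail, fail, fail, fail, alert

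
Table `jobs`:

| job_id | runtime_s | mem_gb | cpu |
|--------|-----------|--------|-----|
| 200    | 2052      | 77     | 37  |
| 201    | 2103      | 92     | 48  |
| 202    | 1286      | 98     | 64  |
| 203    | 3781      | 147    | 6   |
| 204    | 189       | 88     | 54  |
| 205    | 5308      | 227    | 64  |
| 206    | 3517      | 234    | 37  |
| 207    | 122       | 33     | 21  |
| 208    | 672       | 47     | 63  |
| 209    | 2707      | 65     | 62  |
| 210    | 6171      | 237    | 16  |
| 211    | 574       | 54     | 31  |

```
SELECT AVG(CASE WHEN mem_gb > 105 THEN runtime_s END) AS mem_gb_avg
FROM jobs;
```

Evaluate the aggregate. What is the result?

job_id=200: ✗
job_id=201: ✗
job_id=202: ✗
job_id=203: ✓ → 3781
job_id=204: ✗
job_id=205: ✓ → 5308
job_id=206: ✓ → 3517
job_id=207: ✗
job_id=208: ✗
job_id=209: ✗
job_id=210: ✓ → 6171
job_id=211: ✗
mem_gb_avg = (3781 + 5308 + 3517 + 6171) / 4 = 4694.25

4694.25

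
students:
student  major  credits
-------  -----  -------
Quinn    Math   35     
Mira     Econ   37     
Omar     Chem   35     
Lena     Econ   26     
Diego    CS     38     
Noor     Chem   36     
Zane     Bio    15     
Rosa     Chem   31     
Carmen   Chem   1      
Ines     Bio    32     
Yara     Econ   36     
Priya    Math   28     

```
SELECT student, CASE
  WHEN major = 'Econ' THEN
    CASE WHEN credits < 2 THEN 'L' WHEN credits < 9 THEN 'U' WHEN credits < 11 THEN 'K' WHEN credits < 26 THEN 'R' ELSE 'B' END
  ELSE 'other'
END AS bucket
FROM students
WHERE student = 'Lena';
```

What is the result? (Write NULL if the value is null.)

B

student = Lena: major=Econ, credits=26.
major='Econ' → inner[ELSE] → B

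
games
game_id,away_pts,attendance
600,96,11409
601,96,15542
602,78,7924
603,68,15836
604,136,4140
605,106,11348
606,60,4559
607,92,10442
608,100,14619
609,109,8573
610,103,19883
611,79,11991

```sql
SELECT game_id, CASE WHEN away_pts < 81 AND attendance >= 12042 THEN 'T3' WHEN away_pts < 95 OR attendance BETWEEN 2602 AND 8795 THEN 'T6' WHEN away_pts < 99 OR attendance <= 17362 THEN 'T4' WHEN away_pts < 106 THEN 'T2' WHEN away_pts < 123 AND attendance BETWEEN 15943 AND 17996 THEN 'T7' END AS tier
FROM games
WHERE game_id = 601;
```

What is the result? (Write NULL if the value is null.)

game_id = 601: away_pts=96, attendance=15542.
away_pts < 81 AND attendance >= 12042 → false
away_pts < 95 OR attendance BETWEEN 2602 AND 8795 → false
away_pts < 99 OR attendance <= 17362 → true → T4

T4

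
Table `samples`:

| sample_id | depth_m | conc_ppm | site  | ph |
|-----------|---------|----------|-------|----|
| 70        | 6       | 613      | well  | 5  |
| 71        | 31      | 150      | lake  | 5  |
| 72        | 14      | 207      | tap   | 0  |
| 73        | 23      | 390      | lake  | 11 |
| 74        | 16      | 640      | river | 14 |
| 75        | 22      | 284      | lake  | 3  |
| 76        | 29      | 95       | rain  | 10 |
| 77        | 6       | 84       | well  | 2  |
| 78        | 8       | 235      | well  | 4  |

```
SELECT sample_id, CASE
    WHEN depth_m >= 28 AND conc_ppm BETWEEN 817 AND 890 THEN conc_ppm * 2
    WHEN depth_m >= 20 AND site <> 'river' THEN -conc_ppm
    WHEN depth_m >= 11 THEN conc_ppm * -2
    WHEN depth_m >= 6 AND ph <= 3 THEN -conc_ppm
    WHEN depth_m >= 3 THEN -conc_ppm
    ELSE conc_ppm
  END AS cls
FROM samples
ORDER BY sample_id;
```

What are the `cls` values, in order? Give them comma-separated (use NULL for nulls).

-613, -150, -414, -390, -1280, -284, -95, -84, -235

sample_id=70: depth_m >= 3 → -613
sample_id=71: depth_m >= 20 AND site <> 'river' → -150
sample_id=72: depth_m >= 11 → -414
sample_id=73: depth_m >= 20 AND site <> 'river' → -390
sample_id=74: depth_m >= 11 → -1280
sample_id=75: depth_m >= 20 AND site <> 'river' → -284
sample_id=76: depth_m >= 20 AND site <> 'river' → -95
sample_id=77: depth_m >= 6 AND ph <= 3 → -84
sample_id=78: depth_m >= 3 → -235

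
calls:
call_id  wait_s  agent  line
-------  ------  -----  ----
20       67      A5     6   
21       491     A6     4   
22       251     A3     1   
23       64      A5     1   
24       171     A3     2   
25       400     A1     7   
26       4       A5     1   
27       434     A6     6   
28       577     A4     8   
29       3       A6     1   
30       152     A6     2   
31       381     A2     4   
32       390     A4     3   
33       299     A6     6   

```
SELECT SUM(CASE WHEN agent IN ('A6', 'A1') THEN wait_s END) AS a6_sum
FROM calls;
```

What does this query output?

call_id=20: ✗
call_id=21: ✓ → 491
call_id=22: ✗
call_id=23: ✗
call_id=24: ✗
call_id=25: ✓ → 400
call_id=26: ✗
call_id=27: ✓ → 434
call_id=28: ✗
call_id=29: ✓ → 3
call_id=30: ✓ → 152
call_id=31: ✗
call_id=32: ✗
call_id=33: ✓ → 299
a6_sum = 491 + 400 + 434 + 3 + 152 + 299 = 1779

1779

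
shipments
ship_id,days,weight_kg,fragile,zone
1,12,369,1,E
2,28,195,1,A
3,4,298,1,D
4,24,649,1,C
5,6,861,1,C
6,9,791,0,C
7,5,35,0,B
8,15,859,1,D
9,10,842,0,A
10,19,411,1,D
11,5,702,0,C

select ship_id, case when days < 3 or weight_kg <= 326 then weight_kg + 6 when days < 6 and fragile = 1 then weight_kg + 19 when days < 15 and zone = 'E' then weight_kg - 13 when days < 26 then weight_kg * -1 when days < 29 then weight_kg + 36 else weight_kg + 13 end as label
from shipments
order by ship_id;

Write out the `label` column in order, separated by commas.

ship_id=1: days < 15 and zone = 'E' → 356
ship_id=2: days < 3 or weight_kg <= 326 → 201
ship_id=3: days < 3 or weight_kg <= 326 → 304
ship_id=4: days < 26 → -649
ship_id=5: days < 26 → -861
ship_id=6: days < 26 → -791
ship_id=7: days < 3 or weight_kg <= 326 → 41
ship_id=8: days < 26 → -859
ship_id=9: days < 26 → -842
ship_id=10: days < 26 → -411
ship_id=11: days < 26 → -702

356, 201, 304, -649, -861, -791, 41, -859, -842, -411, -702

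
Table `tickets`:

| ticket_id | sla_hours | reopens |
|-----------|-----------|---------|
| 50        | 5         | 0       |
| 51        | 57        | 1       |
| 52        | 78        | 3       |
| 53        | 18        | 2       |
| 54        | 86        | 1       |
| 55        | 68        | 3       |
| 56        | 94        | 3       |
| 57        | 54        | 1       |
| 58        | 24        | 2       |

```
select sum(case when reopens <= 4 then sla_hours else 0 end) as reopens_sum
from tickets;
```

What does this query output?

ticket_id=50: ✓ → 5
ticket_id=51: ✓ → 57
ticket_id=52: ✓ → 78
ticket_id=53: ✓ → 18
ticket_id=54: ✓ → 86
ticket_id=55: ✓ → 68
ticket_id=56: ✓ → 94
ticket_id=57: ✓ → 54
ticket_id=58: ✓ → 24
reopens_sum = 5 + 57 + 78 + 18 + 86 + 68 + 94 + 54 + 24 = 484

484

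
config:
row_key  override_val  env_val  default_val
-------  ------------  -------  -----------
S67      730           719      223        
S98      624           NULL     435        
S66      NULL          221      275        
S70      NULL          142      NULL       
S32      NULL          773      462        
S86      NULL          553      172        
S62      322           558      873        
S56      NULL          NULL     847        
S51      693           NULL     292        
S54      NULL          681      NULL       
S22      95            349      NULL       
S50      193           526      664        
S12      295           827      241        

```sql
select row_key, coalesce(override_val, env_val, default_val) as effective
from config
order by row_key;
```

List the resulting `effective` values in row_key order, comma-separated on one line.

295, 95, 773, 193, 693, 681, 847, 322, 221, 730, 142, 553, 624

row_key=S12: override_val=295 → 295
row_key=S22: override_val=95 → 95
row_key=S32: override_val=NULL, env_val=773 → 773
row_key=S50: override_val=193 → 193
row_key=S51: override_val=693 → 693
row_key=S54: override_val=NULL, env_val=681 → 681
row_key=S56: override_val=NULL, env_val=NULL, default_val=847 → 847
row_key=S62: override_val=322 → 322
row_key=S66: override_val=NULL, env_val=221 → 221
row_key=S67: override_val=730 → 730
row_key=S70: override_val=NULL, env_val=142 → 142
row_key=S86: override_val=NULL, env_val=553 → 553
row_key=S98: override_val=624 → 624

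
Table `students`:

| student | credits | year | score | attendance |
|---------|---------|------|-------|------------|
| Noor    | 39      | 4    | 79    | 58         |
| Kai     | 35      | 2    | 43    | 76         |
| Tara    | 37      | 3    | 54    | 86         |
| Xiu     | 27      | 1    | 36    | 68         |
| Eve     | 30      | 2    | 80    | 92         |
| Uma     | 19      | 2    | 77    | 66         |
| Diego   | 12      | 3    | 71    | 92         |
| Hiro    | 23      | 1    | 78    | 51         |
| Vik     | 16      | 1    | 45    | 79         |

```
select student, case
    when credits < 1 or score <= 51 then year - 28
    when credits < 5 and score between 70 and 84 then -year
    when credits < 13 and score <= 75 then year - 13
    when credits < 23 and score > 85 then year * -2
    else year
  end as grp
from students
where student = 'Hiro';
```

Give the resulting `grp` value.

1

student = Hiro: credits=23, year=1, score=78, attendance=51.
credits < 1 or score <= 51 → false
credits < 5 and score between 70 and 84 → false
credits < 13 and score <= 75 → false
credits < 23 and score > 85 → false
No prior WHEN matched → ELSE → 1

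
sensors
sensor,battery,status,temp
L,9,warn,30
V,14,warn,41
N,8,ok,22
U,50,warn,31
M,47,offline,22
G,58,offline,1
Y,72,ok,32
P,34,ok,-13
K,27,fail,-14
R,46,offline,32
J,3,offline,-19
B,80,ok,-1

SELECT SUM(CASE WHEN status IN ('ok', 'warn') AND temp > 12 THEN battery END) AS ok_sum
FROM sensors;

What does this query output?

sensor=L: ✓ → 9
sensor=V: ✓ → 14
sensor=N: ✓ → 8
sensor=U: ✓ → 50
sensor=M: ✗
sensor=G: ✗
sensor=Y: ✓ → 72
sensor=P: ✗
sensor=K: ✗
sensor=R: ✗
sensor=J: ✗
sensor=B: ✗
ok_sum = 9 + 14 + 8 + 50 + 72 = 153

153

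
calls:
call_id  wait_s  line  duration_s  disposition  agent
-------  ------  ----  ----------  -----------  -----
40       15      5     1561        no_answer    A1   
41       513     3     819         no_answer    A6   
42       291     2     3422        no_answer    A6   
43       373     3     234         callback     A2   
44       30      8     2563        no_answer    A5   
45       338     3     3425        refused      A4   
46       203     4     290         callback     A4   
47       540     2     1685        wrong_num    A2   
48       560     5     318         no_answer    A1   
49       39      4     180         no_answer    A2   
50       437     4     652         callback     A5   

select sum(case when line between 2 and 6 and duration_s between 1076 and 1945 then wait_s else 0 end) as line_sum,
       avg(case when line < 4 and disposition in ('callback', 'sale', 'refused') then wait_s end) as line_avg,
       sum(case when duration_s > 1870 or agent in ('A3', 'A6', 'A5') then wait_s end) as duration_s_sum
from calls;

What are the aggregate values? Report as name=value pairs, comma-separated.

line_sum=555, line_avg=355.5, duration_s_sum=1609

[line_sum: line between 2 and 6 and duration_s between 1076 and 1945]
call_id=40: ✓ → 15
call_id=41: ✗
call_id=42: ✗
call_id=43: ✗
call_id=44: ✗
call_id=45: ✗
call_id=46: ✗
call_id=47: ✓ → 540
call_id=48: ✗
call_id=49: ✗
call_id=50: ✗
line_sum = 15 + 540 = 555
—
[line_avg: line < 4 and disposition in ('callback', 'sale', 'refused')]
call_id=40: ✗
call_id=41: ✗
call_id=42: ✗
call_id=43: ✓ → 373
call_id=44: ✗
call_id=45: ✓ → 338
call_id=46: ✗
call_id=47: ✗
call_id=48: ✗
call_id=49: ✗
call_id=50: ✗
line_avg = (373 + 338) / 2 = 355.5
—
[duration_s_sum: duration_s > 1870 or agent in ('A3', 'A6', 'A5')]
call_id=40: ✗
call_id=41: ✓ → 513
call_id=42: ✓ → 291
call_id=43: ✗
call_id=44: ✓ → 30
call_id=45: ✓ → 338
call_id=46: ✗
call_id=47: ✗
call_id=48: ✗
call_id=49: ✗
call_id=50: ✓ → 437
duration_s_sum = 513 + 291 + 30 + 338 + 437 = 1609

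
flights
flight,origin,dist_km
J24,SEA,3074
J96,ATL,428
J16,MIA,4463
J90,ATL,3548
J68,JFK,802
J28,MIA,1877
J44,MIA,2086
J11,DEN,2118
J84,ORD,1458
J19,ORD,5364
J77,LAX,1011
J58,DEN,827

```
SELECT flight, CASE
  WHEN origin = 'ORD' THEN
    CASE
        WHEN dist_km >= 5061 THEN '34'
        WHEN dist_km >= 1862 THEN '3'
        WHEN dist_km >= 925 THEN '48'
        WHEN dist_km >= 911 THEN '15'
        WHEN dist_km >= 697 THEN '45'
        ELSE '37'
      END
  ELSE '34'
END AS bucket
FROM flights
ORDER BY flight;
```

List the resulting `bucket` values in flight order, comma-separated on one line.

34, 34, 34, 34, 34, 34, 34, 34, 34, 48, 34, 34

flight=J11: origin='DEN' → outer ELSE → 34
flight=J16: origin='MIA' → outer ELSE → 34
flight=J19: origin='ORD' → inner[dist_km >= 5061] → 34
flight=J24: origin='SEA' → outer ELSE → 34
flight=J28: origin='MIA' → outer ELSE → 34
flight=J44: origin='MIA' → outer ELSE → 34
flight=J58: origin='DEN' → outer ELSE → 34
flight=J68: origin='JFK' → outer ELSE → 34
flight=J77: origin='LAX' → outer ELSE → 34
flight=J84: origin='ORD' → inner[dist_km >= 925] → 48
flight=J90: origin='ATL' → outer ELSE → 34
flight=J96: origin='ATL' → outer ELSE → 34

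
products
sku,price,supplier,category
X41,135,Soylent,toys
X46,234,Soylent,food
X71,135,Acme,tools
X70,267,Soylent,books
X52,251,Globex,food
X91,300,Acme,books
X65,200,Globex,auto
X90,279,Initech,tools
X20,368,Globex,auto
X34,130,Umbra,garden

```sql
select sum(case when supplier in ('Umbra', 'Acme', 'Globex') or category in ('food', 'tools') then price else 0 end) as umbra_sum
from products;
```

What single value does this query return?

1897

sku=X41: ✗
sku=X46: ✓ → 234
sku=X71: ✓ → 135
sku=X70: ✗
sku=X52: ✓ → 251
sku=X91: ✓ → 300
sku=X65: ✓ → 200
sku=X90: ✓ → 279
sku=X20: ✓ → 368
sku=X34: ✓ → 130
umbra_sum = 234 + 135 + 251 + 300 + 200 + 279 + 368 + 130 = 1897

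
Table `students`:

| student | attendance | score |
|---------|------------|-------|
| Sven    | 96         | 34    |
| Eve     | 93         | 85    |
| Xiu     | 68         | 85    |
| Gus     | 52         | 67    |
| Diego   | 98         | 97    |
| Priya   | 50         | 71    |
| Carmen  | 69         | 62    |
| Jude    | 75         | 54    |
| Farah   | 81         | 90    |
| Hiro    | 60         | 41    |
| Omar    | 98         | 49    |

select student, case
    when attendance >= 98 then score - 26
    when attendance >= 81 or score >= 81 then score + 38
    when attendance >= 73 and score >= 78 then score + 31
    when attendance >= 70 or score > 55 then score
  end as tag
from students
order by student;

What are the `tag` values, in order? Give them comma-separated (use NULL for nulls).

student=Carmen: attendance >= 70 or score > 55 → 62
student=Diego: attendance >= 98 → 71
student=Eve: attendance >= 81 or score >= 81 → 123
student=Farah: attendance >= 81 or score >= 81 → 128
student=Gus: attendance >= 70 or score > 55 → 67
student=Hiro: (no match → NULL) → NULL
student=Jude: attendance >= 70 or score > 55 → 54
student=Omar: attendance >= 98 → 23
student=Priya: attendance >= 70 or score > 55 → 71
student=Sven: attendance >= 81 or score >= 81 → 72
student=Xiu: attendance >= 81 or score >= 81 → 123

62, 71, 123, 128, 67, NULL, 54, 23, 71, 72, 123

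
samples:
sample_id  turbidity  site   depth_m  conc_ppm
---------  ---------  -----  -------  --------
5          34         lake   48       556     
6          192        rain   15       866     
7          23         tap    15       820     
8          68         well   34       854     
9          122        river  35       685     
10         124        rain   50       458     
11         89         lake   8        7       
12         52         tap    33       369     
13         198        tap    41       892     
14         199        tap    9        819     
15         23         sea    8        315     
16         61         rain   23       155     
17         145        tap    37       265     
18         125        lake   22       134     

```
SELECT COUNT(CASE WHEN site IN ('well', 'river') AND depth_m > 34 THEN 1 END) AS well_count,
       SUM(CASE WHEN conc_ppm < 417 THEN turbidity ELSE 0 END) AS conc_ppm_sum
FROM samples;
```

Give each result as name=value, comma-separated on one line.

well_count=1, conc_ppm_sum=495

[well_count: site IN ('well', 'river') AND depth_m > 34]
sample_id=5: ✗
sample_id=6: ✗
sample_id=7: ✗
sample_id=8: ✗
sample_id=9: ✓ → 1
sample_id=10: ✗
sample_id=11: ✗
sample_id=12: ✗
sample_id=13: ✗
sample_id=14: ✗
sample_id=15: ✗
sample_id=16: ✗
sample_id=17: ✗
sample_id=18: ✗
well_count = COUNT(1) = 1
—
[conc_ppm_sum: conc_ppm < 417]
sample_id=5: ✗
sample_id=6: ✗
sample_id=7: ✗
sample_id=8: ✗
sample_id=9: ✗
sample_id=10: ✗
sample_id=11: ✓ → 89
sample_id=12: ✓ → 52
sample_id=13: ✗
sample_id=14: ✗
sample_id=15: ✓ → 23
sample_id=16: ✓ → 61
sample_id=17: ✓ → 145
sample_id=18: ✓ → 125
conc_ppm_sum = 89 + 52 + 23 + 61 + 145 + 125 = 495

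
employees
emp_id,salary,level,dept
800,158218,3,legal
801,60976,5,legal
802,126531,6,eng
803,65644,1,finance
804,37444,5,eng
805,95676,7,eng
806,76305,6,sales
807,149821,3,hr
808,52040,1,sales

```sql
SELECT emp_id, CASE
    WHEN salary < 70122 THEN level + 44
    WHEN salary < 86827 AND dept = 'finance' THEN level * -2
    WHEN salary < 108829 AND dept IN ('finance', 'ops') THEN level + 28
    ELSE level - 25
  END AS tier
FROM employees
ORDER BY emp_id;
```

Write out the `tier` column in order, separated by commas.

emp_id=800: ELSE → -22
emp_id=801: salary < 70122 → 49
emp_id=802: ELSE → -19
emp_id=803: salary < 70122 → 45
emp_id=804: salary < 70122 → 49
emp_id=805: ELSE → -18
emp_id=806: ELSE → -19
emp_id=807: ELSE → -22
emp_id=808: salary < 70122 → 45

-22, 49, -19, 45, 49, -18, -19, -22, 45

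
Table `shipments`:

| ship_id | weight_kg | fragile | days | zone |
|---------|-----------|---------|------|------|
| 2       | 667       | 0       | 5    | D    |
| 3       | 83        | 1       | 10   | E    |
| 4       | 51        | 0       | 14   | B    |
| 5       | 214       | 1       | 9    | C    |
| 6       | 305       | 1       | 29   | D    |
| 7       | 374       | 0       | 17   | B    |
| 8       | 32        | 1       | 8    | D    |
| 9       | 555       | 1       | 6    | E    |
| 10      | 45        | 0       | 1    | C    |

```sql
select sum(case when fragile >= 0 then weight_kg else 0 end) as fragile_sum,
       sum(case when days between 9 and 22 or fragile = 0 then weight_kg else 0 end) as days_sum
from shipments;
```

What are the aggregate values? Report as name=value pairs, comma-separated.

fragile_sum=2326, days_sum=1434

[fragile_sum: fragile >= 0]
ship_id=2: ✓ → 667
ship_id=3: ✓ → 83
ship_id=4: ✓ → 51
ship_id=5: ✓ → 214
ship_id=6: ✓ → 305
ship_id=7: ✓ → 374
ship_id=8: ✓ → 32
ship_id=9: ✓ → 555
ship_id=10: ✓ → 45
fragile_sum = 667 + 83 + 51 + 214 + 305 + 374 + 32 + 555 + 45 = 2326
—
[days_sum: days between 9 and 22 or fragile = 0]
ship_id=2: ✓ → 667
ship_id=3: ✓ → 83
ship_id=4: ✓ → 51
ship_id=5: ✓ → 214
ship_id=6: ✗
ship_id=7: ✓ → 374
ship_id=8: ✗
ship_id=9: ✗
ship_id=10: ✓ → 45
days_sum = 667 + 83 + 51 + 214 + 374 + 45 = 1434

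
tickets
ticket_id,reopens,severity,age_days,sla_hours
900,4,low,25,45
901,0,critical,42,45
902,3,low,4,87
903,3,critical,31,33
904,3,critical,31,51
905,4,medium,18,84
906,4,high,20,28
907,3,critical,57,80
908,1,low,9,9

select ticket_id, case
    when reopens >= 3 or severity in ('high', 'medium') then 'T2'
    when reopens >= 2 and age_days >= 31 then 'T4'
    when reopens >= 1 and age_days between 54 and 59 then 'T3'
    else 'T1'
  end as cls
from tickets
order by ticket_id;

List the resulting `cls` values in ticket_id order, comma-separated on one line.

ticket_id=900: reopens >= 3 or severity in ('high', 'medium') → T2
ticket_id=901: ELSE → T1
ticket_id=902: reopens >= 3 or severity in ('high', 'medium') → T2
ticket_id=903: reopens >= 3 or severity in ('high', 'medium') → T2
ticket_id=904: reopens >= 3 or severity in ('high', 'medium') → T2
ticket_id=905: reopens >= 3 or severity in ('high', 'medium') → T2
ticket_id=906: reopens >= 3 or severity in ('high', 'medium') → T2
ticket_id=907: reopens >= 3 or severity in ('high', 'medium') → T2
ticket_id=908: ELSE → T1

T2, T1, T2, T2, T2, T2, T2, T2, T1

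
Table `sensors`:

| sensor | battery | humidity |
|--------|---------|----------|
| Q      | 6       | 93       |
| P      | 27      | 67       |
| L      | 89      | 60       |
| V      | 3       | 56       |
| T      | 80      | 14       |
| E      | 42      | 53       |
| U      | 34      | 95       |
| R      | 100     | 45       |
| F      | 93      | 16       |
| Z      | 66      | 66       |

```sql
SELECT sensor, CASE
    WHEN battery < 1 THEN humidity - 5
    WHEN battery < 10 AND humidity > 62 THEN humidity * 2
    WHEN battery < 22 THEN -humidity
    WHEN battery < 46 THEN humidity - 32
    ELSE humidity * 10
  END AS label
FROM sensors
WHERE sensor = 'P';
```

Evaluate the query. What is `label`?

sensor = P: battery=27, humidity=67.
battery < 1 → false
battery < 10 AND humidity > 62 → false
battery < 22 → false
battery < 46 → true → 35

35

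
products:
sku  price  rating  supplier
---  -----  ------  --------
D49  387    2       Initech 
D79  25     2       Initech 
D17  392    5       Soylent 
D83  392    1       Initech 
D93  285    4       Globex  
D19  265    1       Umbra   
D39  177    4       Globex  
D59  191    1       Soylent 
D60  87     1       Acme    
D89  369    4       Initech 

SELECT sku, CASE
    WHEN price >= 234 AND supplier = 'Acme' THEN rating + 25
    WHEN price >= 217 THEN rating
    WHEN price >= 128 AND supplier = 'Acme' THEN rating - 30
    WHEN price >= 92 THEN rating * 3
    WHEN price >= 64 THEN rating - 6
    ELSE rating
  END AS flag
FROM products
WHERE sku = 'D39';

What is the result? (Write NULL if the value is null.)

sku = D39: price=177, rating=4, supplier=Globex.
price >= 234 AND supplier = 'Acme' → false
price >= 217 → false
price >= 128 AND supplier = 'Acme' → false
price >= 92 → true → 12

12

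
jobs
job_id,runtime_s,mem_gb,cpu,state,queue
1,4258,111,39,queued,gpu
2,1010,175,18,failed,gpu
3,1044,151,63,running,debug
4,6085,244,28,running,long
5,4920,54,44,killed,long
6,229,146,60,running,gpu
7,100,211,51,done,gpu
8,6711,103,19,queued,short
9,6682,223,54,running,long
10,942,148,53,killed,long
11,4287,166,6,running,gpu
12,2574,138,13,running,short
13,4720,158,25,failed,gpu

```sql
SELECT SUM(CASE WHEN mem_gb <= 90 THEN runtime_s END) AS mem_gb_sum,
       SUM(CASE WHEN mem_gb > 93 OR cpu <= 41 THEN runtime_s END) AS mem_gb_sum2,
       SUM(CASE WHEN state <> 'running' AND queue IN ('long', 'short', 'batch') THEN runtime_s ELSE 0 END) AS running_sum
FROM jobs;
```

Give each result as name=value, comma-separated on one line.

mem_gb_sum=4920, mem_gb_sum2=38642, running_sum=12573

[mem_gb_sum: mem_gb <= 90]
job_id=1: ✗
job_id=2: ✗
job_id=3: ✗
job_id=4: ✗
job_id=5: ✓ → 4920
job_id=6: ✗
job_id=7: ✗
job_id=8: ✗
job_id=9: ✗
job_id=10: ✗
job_id=11: ✗
job_id=12: ✗
job_id=13: ✗
mem_gb_sum = 4920
—
[mem_gb_sum2: mem_gb > 93 OR cpu <= 41]
job_id=1: ✓ → 4258
job_id=2: ✓ → 1010
job_id=3: ✓ → 1044
job_id=4: ✓ → 6085
job_id=5: ✗
job_id=6: ✓ → 229
job_id=7: ✓ → 100
job_id=8: ✓ → 6711
job_id=9: ✓ → 6682
job_id=10: ✓ → 942
job_id=11: ✓ → 4287
job_id=12: ✓ → 2574
job_id=13: ✓ → 4720
mem_gb_sum2 = 4258 + 1010 + 1044 + 6085 + 229 + 100 + 6711 + 6682 + 942 + 4287 + 2574 + 4720 = 38642
—
[running_sum: state <> 'running' AND queue IN ('long', 'short', 'batch')]
job_id=1: ✗
job_id=2: ✗
job_id=3: ✗
job_id=4: ✗
job_id=5: ✓ → 4920
job_id=6: ✗
job_id=7: ✗
job_id=8: ✓ → 6711
job_id=9: ✗
job_id=10: ✓ → 942
job_id=11: ✗
job_id=12: ✗
job_id=13: ✗
running_sum = 4920 + 6711 + 942 = 12573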